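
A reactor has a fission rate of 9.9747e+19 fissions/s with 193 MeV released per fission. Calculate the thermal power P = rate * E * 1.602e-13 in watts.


P = fission_rate * E_MeV * 1.602e-13
P = 9.9747e+19 * 193 * 1.602e-13
P = 3.0840e+09 W

3.0840e+09


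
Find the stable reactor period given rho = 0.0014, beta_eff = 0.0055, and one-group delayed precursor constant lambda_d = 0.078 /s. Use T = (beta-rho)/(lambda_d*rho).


T = (beta - rho) / (lambda_d * rho)
T = (0.0055 - 0.0014) / (0.078 * 0.0014)
T = 37.546 s

37.546


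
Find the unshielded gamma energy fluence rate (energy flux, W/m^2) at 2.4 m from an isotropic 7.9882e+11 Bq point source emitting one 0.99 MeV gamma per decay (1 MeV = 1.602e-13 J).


psi = A * E * 1.602e-13 / (4*pi*r^2)
psi = 7.9882e+11 * 0.99 * 1.602e-13 / (4*pi*2.4^2)
psi = 0.0017503 W/m^2

0.0017503


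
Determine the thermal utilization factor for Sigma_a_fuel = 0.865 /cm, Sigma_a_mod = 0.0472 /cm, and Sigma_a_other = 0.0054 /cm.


f = Sigma_a_fuel / (Sigma_a_fuel + Sigma_a_mod + Sigma_a_other)
f = 0.865 / (0.865 + 0.0472 + 0.0054)
f = 0.94268

0.94268


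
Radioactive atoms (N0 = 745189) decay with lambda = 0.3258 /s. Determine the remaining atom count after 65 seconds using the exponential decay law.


N = N0 * exp(-lambda * t)
N = 745189 * exp(-0.3258 * 65)
N = 4.7338e-04

4.7338e-04


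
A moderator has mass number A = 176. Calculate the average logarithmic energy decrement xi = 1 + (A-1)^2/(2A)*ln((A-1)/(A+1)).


xi = 1 + (A-1)^2/(2A) * ln((A-1)/(A+1))
xi = 1 + (176-1)^2/(2*176) * ln((176-1)/(176 +1))
xi = 0.011321

0.011321


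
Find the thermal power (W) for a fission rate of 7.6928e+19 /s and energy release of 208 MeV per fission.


P = fission_rate * E_MeV * 1.602e-13
P = 7.6928e+19 * 208 * 1.602e-13
P = 2.5634e+09 W

2.5634e+09


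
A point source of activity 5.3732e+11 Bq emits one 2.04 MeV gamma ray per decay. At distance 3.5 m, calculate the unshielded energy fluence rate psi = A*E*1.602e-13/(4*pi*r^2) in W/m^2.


psi = A * E * 1.602e-13 / (4*pi*r^2)
psi = 5.3732e+11 * 2.04 * 1.602e-13 / (4*pi*3.5^2)
psi = 0.0011407 W/m^2

0.0011407


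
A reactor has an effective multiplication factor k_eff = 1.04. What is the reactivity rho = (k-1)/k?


rho = (k_eff - 1) / k_eff
rho = (1.04 - 1) / 1.04
rho = 0.038462

0.038462


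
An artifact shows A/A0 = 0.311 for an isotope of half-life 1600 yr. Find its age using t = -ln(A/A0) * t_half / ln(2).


lambda = ln(2) / t_half = ln(2) / 1600 = 4.332170e-04 /yr
t = -ln(A/A0) / lambda
t = -ln(0.311) / 4.332170e-04
t = 2696.0 yr

2696.0


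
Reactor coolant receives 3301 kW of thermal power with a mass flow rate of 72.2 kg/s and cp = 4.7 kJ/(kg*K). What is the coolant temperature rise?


dT = Q / (m_dot * cp)
dT = 3301 / (72.2 * 4.7)
dT = 9.7277 C

9.7277


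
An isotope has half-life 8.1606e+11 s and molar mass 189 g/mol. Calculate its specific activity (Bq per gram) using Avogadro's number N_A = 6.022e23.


lambda = ln(2) / t_half = ln(2) / 8.1606e+11 = 8.493826e-13 /s
SA = lambda * N_A / M
SA = 8.493826e-13 * 6.022e23 / 189
SA = 2.7063e+09 Bq/g

2.7063e+09


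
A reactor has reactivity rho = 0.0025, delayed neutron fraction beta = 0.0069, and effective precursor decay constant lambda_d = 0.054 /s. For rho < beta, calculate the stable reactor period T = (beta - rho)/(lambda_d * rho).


T = (beta - rho) / (lambda_d * rho)
T = (0.0069 - 0.0025) / (0.054 * 0.0025)
T = 32.593 s

32.593


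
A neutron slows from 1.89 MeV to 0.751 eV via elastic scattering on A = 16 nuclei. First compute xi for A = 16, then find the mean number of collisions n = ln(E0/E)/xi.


xi = 1 + (A-1)^2/(2A)*ln((A-1)/(A+1)) = 0.1199467 (for A = 16)
n = ln(E0/E) / xi
n = ln(1.89e6 / 0.751) / 0.1199467
n = ln(2.516644e+06) / 0.1199467 = 122.87

122.87


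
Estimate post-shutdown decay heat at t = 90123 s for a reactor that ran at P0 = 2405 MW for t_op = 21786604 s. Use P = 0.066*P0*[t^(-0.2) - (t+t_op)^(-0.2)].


P/P0 = 0.066 * [t^(-0.2) - (t + t_op)^(-0.2)]
P/P0 = 0.066 * [90123^(-0.2) - (90123 + 21786604)^(-0.2)]
P/P0 = 0.066 * [0.1021017 - 0.03404110] = 0.004492000
P = 2405 * 0.004492000 = 10.803 MW

10.803


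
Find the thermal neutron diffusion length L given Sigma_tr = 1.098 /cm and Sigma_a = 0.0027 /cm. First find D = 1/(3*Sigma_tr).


D = 1 / (3 * Sigma_tr) = 1 / (3 * 1.098) = 0.3035823 cm
L = sqrt(D / Sigma_a)
L = sqrt(0.3035823 / 0.0027)
L = 10.604 cm

10.604


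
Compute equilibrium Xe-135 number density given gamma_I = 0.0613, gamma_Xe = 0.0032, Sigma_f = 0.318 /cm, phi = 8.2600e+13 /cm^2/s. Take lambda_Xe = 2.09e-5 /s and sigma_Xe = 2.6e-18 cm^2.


Xe_eq = (gamma_I + gamma_Xe) * Sigma_f * phi / (lambda_Xe + sigma_Xe * phi)
Numerator = (0.0613 + 0.0032) * 0.318 * 8.2600e+13 = 1.694209e+12
Denominator = 2.09e-5 + 2.6e-18 * 8.2600e+13 = 2.356600e-04
Xe_eq = 1.694209e+12 / 2.356600e-04 = 7.1892e+15 /cm^3

7.1892e+15


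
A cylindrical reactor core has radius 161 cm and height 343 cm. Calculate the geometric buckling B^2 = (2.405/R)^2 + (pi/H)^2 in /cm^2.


B^2 = (2.405/R)^2 + (pi/H)^2
B^2 = (2.405/161)^2 + (pi/343)^2
B^2 = 3.0703e-04 /cm^2

3.0703e-04


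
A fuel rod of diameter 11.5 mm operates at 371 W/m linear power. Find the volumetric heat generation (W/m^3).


r = D / 2 / 1000 = 11.5 / 2 / 1000 = 0.00575 m
q''' = q' / (pi * r^2)
q''' = 371 / (pi * 0.00575^2)
q''' = 3.5718e+06 W/m^3

3.5718e+06


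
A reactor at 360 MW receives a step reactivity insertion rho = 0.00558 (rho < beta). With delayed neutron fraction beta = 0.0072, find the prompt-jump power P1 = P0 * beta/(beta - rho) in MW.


P1/P0 = beta / (beta - rho)
P1/P0 = 0.0072 / (0.0072 - 0.00558) = 4.444444
P1 = 360 * 4.444444 = 1600.0 MW

1600.0


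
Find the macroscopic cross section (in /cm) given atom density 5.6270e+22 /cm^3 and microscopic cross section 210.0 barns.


Sigma = N * sigma_barns * 1e-24
Sigma = 5.6270e+22 * 210.0 * 1e-24
Sigma = 11.817 /cm

11.817


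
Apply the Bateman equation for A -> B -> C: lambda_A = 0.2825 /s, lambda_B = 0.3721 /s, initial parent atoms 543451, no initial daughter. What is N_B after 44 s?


N_B(t) = lambda_A * N_A0 / (lambda_B - lambda_A) * [exp(-lambda_A*t) - exp(-lambda_B*t)]
exp(-0.2825*44) = 3.996866e-06; exp(-0.3721*44) = 7.754558e-08
N_B = 0.2825 * 543451 / (0.3721 - 0.2825) * (3.996866e-06 - 7.754558e-08)
N_B = 6.7156

6.7156


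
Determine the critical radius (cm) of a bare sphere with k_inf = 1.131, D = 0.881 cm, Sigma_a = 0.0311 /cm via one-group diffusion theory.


L^2 = D / Sigma_a = 0.881 / 0.0311 = 28.32797 cm^2
B_m^2 = (k_inf - 1) / L^2 = (1.131 - 1) / 28.32797 = 0.004624405 /cm^2
For a bare sphere: B_g = pi/R, so R_c = pi / sqrt(B_m^2)
R_c = pi / sqrt(0.004624405) = 46.198 cm

46.198


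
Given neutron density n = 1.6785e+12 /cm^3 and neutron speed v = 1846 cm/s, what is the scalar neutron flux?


phi = n * v
phi = 1.6785e+12 * 1846
phi = 3.0985e+15 /cm^2/s

3.0985e+15


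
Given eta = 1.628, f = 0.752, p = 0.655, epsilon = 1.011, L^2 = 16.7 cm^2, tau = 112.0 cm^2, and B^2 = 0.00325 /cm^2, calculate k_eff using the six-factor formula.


k_inf = eta*f*p*eps = 1.628*0.752*0.655*1.011 = 0.8107084
P_TNL = 1/(1 + L^2*B^2) = 1/(1 + 16.7*0.00325) = 0.9485191
P_FNL = exp(-B^2*tau) = exp(-0.00325*112.0) = 0.6948912
k_eff = k_inf * P_TNL * P_FNL = 0.8107084 * 0.9485191 * 0.6948912
k_eff = 0.53435

0.53435


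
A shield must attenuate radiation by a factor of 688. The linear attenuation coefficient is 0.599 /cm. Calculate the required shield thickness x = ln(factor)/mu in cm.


x = ln(factor) / mu
x = ln(688) / 0.599
x = 10.908 cm

10.908


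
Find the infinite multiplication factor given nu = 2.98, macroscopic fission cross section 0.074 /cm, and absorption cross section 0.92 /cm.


k_inf = nu * Sigma_f / Sigma_a
k_inf = 2.98 * 0.074 / 0.92
k_inf = 0.23970

0.23970


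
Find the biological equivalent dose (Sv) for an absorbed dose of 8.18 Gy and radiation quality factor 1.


H = D * Q
H = 8.18 * 1
H = 8.1800 Sv

8.1800


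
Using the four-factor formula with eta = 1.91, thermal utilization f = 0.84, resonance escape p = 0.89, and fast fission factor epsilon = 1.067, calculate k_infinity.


k_inf = eta * f * p * epsilon
k_inf = 1.91 * 0.84 * 0.89 * 1.067
k_inf = 1.5236

1.5236


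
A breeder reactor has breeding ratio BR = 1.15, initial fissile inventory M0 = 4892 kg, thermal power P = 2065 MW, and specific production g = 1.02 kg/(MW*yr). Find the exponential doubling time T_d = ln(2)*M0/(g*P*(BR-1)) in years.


Breeding gain G = BR - 1 = 1.15 - 1 = 0.15
Fissile production rate = g * P * G = 1.02 * 2065 * 0.15 = 315.945 kg/yr
T_d = ln(2) * M0 / (g * P * G)
T_d = ln(2) * 4892 / 315.945 = 10.732 yr

10.732


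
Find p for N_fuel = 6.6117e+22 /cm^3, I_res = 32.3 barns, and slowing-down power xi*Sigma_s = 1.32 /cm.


p = exp(-N * I * 1e-24 / (xi*Sigma_s))
p = exp(-6.6117e+22 * 32.3 * 1e-24 / 1.32)
p = 0.19832

0.19832


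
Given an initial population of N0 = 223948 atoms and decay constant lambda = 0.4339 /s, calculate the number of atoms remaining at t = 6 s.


N = N0 * exp(-lambda * t)
N = 223948 * exp(-0.4339 * 6)
N = 16577

16577


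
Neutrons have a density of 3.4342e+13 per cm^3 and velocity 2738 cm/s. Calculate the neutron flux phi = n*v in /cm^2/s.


phi = n * v
phi = 3.4342e+13 * 2738
phi = 9.4028e+16 /cm^2/s

9.4028e+16


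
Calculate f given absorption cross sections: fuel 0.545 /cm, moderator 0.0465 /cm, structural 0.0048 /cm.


f = Sigma_a_fuel / (Sigma_a_fuel + Sigma_a_mod + Sigma_a_other)
f = 0.545 / (0.545 + 0.0465 + 0.0048)
f = 0.91397

0.91397


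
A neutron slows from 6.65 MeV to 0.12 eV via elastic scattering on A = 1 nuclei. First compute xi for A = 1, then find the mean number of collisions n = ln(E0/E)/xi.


xi = 1 + (A-1)^2/(2A)*ln((A-1)/(A+1)) = 1 (for A = 1)
n = ln(E0/E) / xi
n = ln(6.65e6 / 0.12) / 1
n = ln(5.541667e+07) / 1 = 17.830

17.830


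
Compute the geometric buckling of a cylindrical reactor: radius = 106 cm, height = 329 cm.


B^2 = (2.405/R)^2 + (pi/H)^2
B^2 = (2.405/106)^2 + (pi/329)^2
B^2 = 6.0596e-04 /cm^2

6.0596e-04


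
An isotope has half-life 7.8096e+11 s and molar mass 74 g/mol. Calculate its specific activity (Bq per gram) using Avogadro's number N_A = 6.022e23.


lambda = ln(2) / t_half = ln(2) / 7.8096e+11 = 8.875579e-13 /s
SA = lambda * N_A / M
SA = 8.875579e-13 * 6.022e23 / 74
SA = 7.2228e+09 Bq/g

7.2228e+09


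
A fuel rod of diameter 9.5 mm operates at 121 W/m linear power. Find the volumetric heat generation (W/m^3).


r = D / 2 / 1000 = 9.5 / 2 / 1000 = 0.00475 m
q''' = q' / (pi * r^2)
q''' = 121 / (pi * 0.00475^2)
q''' = 1.7071e+06 W/m^3

1.7071e+06


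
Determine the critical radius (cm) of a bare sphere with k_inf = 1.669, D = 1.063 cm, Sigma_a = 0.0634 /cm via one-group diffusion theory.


L^2 = D / Sigma_a = 1.063 / 0.0634 = 16.76656 cm^2
B_m^2 = (k_inf - 1) / L^2 = (1.669 - 1) / 16.76656 = 0.03990085 /cm^2
For a bare sphere: B_g = pi/R, so R_c = pi / sqrt(B_m^2)
R_c = pi / sqrt(0.03990085) = 15.727 cm

15.727


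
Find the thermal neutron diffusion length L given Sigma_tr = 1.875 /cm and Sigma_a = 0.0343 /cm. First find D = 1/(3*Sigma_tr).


D = 1 / (3 * Sigma_tr) = 1 / (3 * 1.875) = 0.1777778 cm
L = sqrt(D / Sigma_a)
L = sqrt(0.1777778 / 0.0343)
L = 2.2766 cm

2.2766


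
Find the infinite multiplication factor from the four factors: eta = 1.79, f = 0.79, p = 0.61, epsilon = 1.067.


k_inf = eta * f * p * epsilon
k_inf = 1.79 * 0.79 * 0.61 * 1.067
k_inf = 0.92040

0.92040


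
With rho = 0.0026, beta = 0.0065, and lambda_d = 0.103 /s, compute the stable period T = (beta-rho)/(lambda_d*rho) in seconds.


T = (beta - rho) / (lambda_d * rho)
T = (0.0065 - 0.0026) / (0.103 * 0.0026)
T = 14.563 s

14.563


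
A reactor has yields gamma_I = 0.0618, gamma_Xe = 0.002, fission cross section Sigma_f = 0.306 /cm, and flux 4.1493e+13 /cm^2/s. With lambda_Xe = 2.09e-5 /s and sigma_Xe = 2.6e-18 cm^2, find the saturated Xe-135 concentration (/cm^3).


Xe_eq = (gamma_I + gamma_Xe) * Sigma_f * phi / (lambda_Xe + sigma_Xe * phi)
Numerator = (0.0618 + 0.002) * 0.306 * 4.1493e+13 = 8.100595e+11
Denominator = 2.09e-5 + 2.6e-18 * 4.1493e+13 = 1.287818e-04
Xe_eq = 8.100595e+11 / 1.287818e-04 = 6.2902e+15 /cm^3

6.2902e+15


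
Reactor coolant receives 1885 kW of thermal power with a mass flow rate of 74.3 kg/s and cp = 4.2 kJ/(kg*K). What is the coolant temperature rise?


dT = Q / (m_dot * cp)
dT = 1885 / (74.3 * 4.2)
dT = 6.0405 C

6.0405


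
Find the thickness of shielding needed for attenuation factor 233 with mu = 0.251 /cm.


x = ln(factor) / mu
x = ln(233) / 0.251
x = 21.717 cm

21.717


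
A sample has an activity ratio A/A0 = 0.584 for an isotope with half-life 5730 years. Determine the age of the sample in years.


lambda = ln(2) / t_half = ln(2) / 5730 = 1.209681e-04 /yr
t = -ln(A/A0) / lambda
t = -ln(0.584) / 1.209681e-04
t = 4446.2 yr

4446.2


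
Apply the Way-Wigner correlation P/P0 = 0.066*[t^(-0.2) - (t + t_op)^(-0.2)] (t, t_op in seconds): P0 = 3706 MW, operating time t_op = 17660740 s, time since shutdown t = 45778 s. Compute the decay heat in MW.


P/P0 = 0.066 * [t^(-0.2) - (t + t_op)^(-0.2)]
P/P0 = 0.066 * [45778^(-0.2) - (45778 + 17660740)^(-0.2)]
P/P0 = 0.066 * [0.1169146 - 0.03551186] = 0.005372581
P = 3706 * 0.005372581 = 19.911 MW

19.911


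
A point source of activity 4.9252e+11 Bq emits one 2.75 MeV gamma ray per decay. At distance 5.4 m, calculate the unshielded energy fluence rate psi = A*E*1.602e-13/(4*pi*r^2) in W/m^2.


psi = A * E * 1.602e-13 / (4*pi*r^2)
psi = 4.9252e+11 * 2.75 * 1.602e-13 / (4*pi*5.4^2)
psi = 5.9214e-04 W/m^2

5.9214e-04


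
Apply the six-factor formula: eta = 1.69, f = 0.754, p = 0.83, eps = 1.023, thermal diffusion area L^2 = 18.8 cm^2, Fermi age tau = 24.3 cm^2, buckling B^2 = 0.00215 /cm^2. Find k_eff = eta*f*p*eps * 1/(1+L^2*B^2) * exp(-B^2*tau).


k_inf = eta*f*p*eps = 1.69*0.754*0.83*1.023 = 1.081961
P_TNL = 1/(1 + L^2*B^2) = 1/(1 + 18.8*0.00215) = 0.9611503
P_FNL = exp(-B^2*tau) = exp(-0.00215*24.3) = 0.9490963
k_eff = k_inf * P_TNL * P_FNL = 1.081961 * 0.9611503 * 0.9490963
k_eff = 0.98699

0.98699


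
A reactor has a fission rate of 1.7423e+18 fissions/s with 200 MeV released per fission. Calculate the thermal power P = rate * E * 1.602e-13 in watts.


P = fission_rate * E_MeV * 1.602e-13
P = 1.7423e+18 * 200 * 1.602e-13
P = 5.5823e+07 W

5.5823e+07


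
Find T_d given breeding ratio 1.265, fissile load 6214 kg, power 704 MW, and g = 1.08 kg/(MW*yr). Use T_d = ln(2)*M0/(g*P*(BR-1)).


Breeding gain G = BR - 1 = 1.265 - 1 = 0.265
Fissile production rate = g * P * G = 1.08 * 704 * 0.265 = 201.4848 kg/yr
T_d = ln(2) * M0 / (g * P * G)
T_d = ln(2) * 6214 / 201.4848 = 21.377 yr

21.377


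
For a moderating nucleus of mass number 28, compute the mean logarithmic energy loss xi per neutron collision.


xi = 1 + (A-1)^2/(2A) * ln((A-1)/(A+1))
xi = 1 + (28-1)^2/(2*28) * ln((28-1)/(28 +1))
xi = 0.069757

0.069757


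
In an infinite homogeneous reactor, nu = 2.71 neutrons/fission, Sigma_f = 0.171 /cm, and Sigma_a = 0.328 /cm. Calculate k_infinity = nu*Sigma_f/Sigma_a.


k_inf = nu * Sigma_f / Sigma_a
k_inf = 2.71 * 0.171 / 0.328
k_inf = 1.4128

1.4128


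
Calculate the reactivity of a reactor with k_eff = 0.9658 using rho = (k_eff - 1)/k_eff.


rho = (k_eff - 1) / k_eff
rho = (0.9658 - 1) / 0.9658
rho = -0.035411

-0.035411


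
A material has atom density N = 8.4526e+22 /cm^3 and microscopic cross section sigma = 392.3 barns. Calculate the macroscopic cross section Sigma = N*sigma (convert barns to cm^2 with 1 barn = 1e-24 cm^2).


Sigma = N * sigma_barns * 1e-24
Sigma = 8.4526e+22 * 392.3 * 1e-24
Sigma = 33.160 /cm

33.160


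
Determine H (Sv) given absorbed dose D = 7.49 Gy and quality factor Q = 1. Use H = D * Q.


H = D * Q
H = 7.49 * 1
H = 7.4900 Sv

7.4900


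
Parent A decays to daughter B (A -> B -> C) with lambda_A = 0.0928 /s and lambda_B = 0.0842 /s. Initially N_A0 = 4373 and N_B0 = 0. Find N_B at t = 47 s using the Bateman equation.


N_B(t) = lambda_A * N_A0 / (lambda_B - lambda_A) * [exp(-lambda_A*t) - exp(-lambda_B*t)]
exp(-0.0928*47) = 0.01275796; exp(-0.0842*47) = 0.01911274
N_B = 0.0928 * 4373 / (0.0842 - 0.0928) * (0.01275796 - 0.01911274)
N_B = 299.87

299.87


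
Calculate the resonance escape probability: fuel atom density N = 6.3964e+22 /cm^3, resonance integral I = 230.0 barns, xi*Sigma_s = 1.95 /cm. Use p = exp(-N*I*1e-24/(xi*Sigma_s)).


p = exp(-N * I * 1e-24 / (xi*Sigma_s))
p = exp(-6.3964e+22 * 230.0 * 1e-24 / 1.95)
p = 5.2903e-04

5.2903e-04


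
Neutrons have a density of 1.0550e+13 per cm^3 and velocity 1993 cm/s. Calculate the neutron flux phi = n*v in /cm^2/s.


phi = n * v
phi = 1.0550e+13 * 1993
phi = 2.1026e+16 /cm^2/s

2.1026e+16


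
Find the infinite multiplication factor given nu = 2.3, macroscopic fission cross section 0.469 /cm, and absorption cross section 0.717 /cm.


k_inf = nu * Sigma_f / Sigma_a
k_inf = 2.3 * 0.469 / 0.717
k_inf = 1.5045

1.5045


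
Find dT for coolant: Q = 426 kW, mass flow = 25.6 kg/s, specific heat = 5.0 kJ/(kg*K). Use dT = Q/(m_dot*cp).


dT = Q / (m_dot * cp)
dT = 426 / (25.6 * 5.0)
dT = 3.3281 C

3.3281


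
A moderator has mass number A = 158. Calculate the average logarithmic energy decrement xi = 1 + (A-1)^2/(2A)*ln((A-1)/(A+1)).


xi = 1 + (A-1)^2/(2A) * ln((A-1)/(A+1))
xi = 1 + (158-1)^2/(2*158) * ln((158-1)/(158 +1))
xi = 0.012605

0.012605


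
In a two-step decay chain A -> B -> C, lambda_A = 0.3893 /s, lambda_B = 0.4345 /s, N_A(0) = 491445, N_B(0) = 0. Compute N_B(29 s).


N_B(t) = lambda_A * N_A0 / (lambda_B - lambda_A) * [exp(-lambda_A*t) - exp(-lambda_B*t)]
exp(-0.3893*29) = 1.250102e-05; exp(-0.4345*29) = 3.370330e-06
N_B = 0.3893 * 491445 / (0.4345 - 0.3893) * (1.250102e-05 - 3.370330e-06)
N_B = 38.648

38.648


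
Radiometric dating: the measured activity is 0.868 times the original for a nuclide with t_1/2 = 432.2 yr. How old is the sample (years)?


lambda = ln(2) / t_half = ln(2) / 432.2 = 0.001603765 /yr
t = -ln(A/A0) / lambda
t = -ln(0.868) / 0.001603765
t = 88.270 yr

88.270


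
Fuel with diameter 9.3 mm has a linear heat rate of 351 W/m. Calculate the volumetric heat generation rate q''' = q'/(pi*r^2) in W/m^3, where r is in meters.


r = D / 2 / 1000 = 9.3 / 2 / 1000 = 0.00465 m
q''' = q' / (pi * r^2)
q''' = 351 / (pi * 0.00465^2)
q''' = 5.1672e+06 W/m^3

5.1672e+06


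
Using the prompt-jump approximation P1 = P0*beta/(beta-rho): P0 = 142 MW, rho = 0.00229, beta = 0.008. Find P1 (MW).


P1/P0 = beta / (beta - rho)
P1/P0 = 0.008 / (0.008 - 0.00229) = 1.401051
P1 = 142 * 1.401051 = 198.95 MW

198.95


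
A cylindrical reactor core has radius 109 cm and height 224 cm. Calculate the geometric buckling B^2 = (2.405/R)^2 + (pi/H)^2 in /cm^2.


B^2 = (2.405/R)^2 + (pi/H)^2
B^2 = (2.405/109)^2 + (pi/224)^2
B^2 = 6.8353e-04 /cm^2

6.8353e-04


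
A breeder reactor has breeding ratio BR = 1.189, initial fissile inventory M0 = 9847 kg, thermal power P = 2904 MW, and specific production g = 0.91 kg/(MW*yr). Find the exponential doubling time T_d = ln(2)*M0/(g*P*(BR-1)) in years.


Breeding gain G = BR - 1 = 1.189 - 1 = 0.189
Fissile production rate = g * P * G = 0.91 * 2904 * 0.189 = 499.45896 kg/yr
T_d = ln(2) * M0 / (g * P * G)
T_d = ln(2) * 9847 / 499.45896 = 13.666 yr

13.666


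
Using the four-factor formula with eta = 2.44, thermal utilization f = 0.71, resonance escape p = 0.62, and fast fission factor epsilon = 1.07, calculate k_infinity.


k_inf = eta * f * p * epsilon
k_inf = 2.44 * 0.71 * 0.62 * 1.07
k_inf = 1.1493

1.1493


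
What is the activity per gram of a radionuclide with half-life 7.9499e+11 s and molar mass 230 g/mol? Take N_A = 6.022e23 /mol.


lambda = ln(2) / t_half = ln(2) / 7.9499e+11 = 8.718942e-13 /s
SA = lambda * N_A / M
SA = 8.718942e-13 * 6.022e23 / 230
SA = 2.2828e+09 Bq/g

2.2828e+09


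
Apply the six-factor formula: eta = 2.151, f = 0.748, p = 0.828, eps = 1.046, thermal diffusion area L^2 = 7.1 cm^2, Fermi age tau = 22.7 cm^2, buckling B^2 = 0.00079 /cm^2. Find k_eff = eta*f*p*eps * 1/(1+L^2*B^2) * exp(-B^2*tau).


k_inf = eta*f*p*eps = 2.151*0.748*0.828*1.046 = 1.393491
P_TNL = 1/(1 + L^2*B^2) = 1/(1 + 7.1*0.00079) = 0.9944223
P_FNL = exp(-B^2*tau) = exp(-0.00079*22.7) = 0.9822268
k_eff = k_inf * P_TNL * P_FNL = 1.393491 * 0.9944223 * 0.9822268
k_eff = 1.3611

1.3611


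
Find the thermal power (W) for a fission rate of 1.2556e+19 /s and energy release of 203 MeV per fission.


P = fission_rate * E_MeV * 1.602e-13
P = 1.2556e+19 * 203 * 1.602e-13
P = 4.0833e+08 W

4.0833e+08


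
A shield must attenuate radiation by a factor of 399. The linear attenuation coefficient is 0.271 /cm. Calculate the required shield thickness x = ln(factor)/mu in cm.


x = ln(factor) / mu
x = ln(399) / 0.271
x = 22.099 cm

22.099


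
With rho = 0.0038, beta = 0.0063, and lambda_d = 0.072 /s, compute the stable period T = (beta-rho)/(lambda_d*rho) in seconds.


T = (beta - rho) / (lambda_d * rho)
T = (0.0063 - 0.0038) / (0.072 * 0.0038)
T = 9.1374 s

9.1374


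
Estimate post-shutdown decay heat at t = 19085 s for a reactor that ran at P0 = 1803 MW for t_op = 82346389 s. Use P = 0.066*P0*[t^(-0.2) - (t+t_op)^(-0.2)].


P/P0 = 0.066 * [t^(-0.2) - (t + t_op)^(-0.2)]
P/P0 = 0.066 * [19085^(-0.2) - (19085 + 82346389)^(-0.2)]
P/P0 = 0.066 * [0.1392713 - 0.02611265] = 0.007468471
P = 1803 * 0.007468471 = 13.466 MW

13.466


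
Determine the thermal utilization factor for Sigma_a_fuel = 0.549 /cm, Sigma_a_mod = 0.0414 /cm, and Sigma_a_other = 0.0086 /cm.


f = Sigma_a_fuel / (Sigma_a_fuel + Sigma_a_mod + Sigma_a_other)
f = 0.549 / (0.549 + 0.0414 + 0.0086)
f = 0.91653

0.91653


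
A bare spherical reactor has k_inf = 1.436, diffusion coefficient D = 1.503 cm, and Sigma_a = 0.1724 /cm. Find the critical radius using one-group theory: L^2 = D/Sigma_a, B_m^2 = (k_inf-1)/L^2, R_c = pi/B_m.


L^2 = D / Sigma_a = 1.503 / 0.1724 = 8.718097 cm^2
B_m^2 = (k_inf - 1) / L^2 = (1.436 - 1) / 8.718097 = 0.05001091 /cm^2
For a bare sphere: B_g = pi/R, so R_c = pi / sqrt(B_m^2)
R_c = pi / sqrt(0.05001091) = 14.048 cm

14.048


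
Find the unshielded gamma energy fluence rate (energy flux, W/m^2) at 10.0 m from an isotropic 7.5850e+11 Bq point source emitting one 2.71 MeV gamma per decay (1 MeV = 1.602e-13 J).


psi = A * E * 1.602e-13 / (4*pi*r^2)
psi = 7.5850e+11 * 2.71 * 1.602e-13 / (4*pi*10.0^2)
psi = 2.6205e-04 W/m^2

2.6205e-04


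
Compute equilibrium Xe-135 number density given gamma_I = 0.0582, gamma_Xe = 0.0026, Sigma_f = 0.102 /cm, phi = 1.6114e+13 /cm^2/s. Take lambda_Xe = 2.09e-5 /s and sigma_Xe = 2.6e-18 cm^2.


Xe_eq = (gamma_I + gamma_Xe) * Sigma_f * phi / (lambda_Xe + sigma_Xe * phi)
Numerator = (0.0582 + 0.0026) * 0.102 * 1.6114e+13 = 9.993258e+10
Denominator = 2.09e-5 + 2.6e-18 * 1.6114e+13 = 6.279640e-05
Xe_eq = 9.993258e+10 / 6.279640e-05 = 1.5914e+15 /cm^3

1.5914e+15


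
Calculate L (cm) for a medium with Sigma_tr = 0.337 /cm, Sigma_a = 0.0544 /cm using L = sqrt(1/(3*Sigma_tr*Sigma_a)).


D = 1 / (3 * Sigma_tr) = 1 / (3 * 0.337) = 0.9891197 cm
L = sqrt(D / Sigma_a)
L = sqrt(0.9891197 / 0.0544)
L = 4.2641 cm

4.2641


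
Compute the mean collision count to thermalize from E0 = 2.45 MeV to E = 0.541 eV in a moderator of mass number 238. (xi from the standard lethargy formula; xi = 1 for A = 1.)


xi = 1 + (A-1)^2/(2A)*ln((A-1)/(A+1)) = 0.008379872 (for A = 238)
n = ln(E0/E) / xi
n = ln(2.45e6 / 0.541) / 0.008379872
n = ln(4.528651e+06) / 0.008379872 = 1828.9

1828.9


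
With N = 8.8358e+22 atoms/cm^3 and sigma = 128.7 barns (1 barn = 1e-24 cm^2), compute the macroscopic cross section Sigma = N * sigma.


Sigma = N * sigma_barns * 1e-24
Sigma = 8.8358e+22 * 128.7 * 1e-24
Sigma = 11.372 /cm

11.372


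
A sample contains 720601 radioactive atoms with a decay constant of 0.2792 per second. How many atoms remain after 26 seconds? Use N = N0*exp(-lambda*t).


N = N0 * exp(-lambda * t)
N = 720601 * exp(-0.2792 * 26)
N = 507.07

507.07


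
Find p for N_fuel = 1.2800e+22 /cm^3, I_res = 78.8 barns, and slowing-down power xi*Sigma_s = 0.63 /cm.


p = exp(-N * I * 1e-24 / (xi*Sigma_s))
p = exp(-1.2800e+22 * 78.8 * 1e-24 / 0.63)
p = 0.20169

0.20169


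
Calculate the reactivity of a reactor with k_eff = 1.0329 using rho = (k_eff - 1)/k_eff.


rho = (k_eff - 1) / k_eff
rho = (1.0329 - 1) / 1.0329
rho = 0.031852

0.031852


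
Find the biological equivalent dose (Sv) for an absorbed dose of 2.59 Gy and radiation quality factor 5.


H = D * Q
H = 2.59 * 5
H = 12.950 Sv

12.950


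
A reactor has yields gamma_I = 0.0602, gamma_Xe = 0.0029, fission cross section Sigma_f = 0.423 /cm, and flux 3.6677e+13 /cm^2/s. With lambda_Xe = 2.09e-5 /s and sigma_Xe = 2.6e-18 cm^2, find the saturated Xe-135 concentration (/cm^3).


Xe_eq = (gamma_I + gamma_Xe) * Sigma_f * phi / (lambda_Xe + sigma_Xe * phi)
Numerator = (0.0602 + 0.0029) * 0.423 * 3.6677e+13 = 9.789568e+11
Denominator = 2.09e-5 + 2.6e-18 * 3.6677e+13 = 1.162602e-04
Xe_eq = 9.789568e+11 / 1.162602e-04 = 8.4204e+15 /cm^3

8.4204e+15


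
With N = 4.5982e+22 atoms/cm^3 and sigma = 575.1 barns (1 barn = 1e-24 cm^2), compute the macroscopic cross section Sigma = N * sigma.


Sigma = N * sigma_barns * 1e-24
Sigma = 4.5982e+22 * 575.1 * 1e-24
Sigma = 26.444 /cm

26.444


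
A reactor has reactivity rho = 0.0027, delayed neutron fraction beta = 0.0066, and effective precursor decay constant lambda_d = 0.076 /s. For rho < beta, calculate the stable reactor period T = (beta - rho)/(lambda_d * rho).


T = (beta - rho) / (lambda_d * rho)
T = (0.0066 - 0.0027) / (0.076 * 0.0027)
T = 19.006 s

19.006


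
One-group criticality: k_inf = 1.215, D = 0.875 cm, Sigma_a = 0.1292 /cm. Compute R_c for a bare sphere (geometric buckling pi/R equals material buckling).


L^2 = D / Sigma_a = 0.875 / 0.1292 = 6.772446 cm^2
B_m^2 = (k_inf - 1) / L^2 = (1.215 - 1) / 6.772446 = 0.03174628 /cm^2
For a bare sphere: B_g = pi/R, so R_c = pi / sqrt(B_m^2)
R_c = pi / sqrt(0.03174628) = 17.632 cm

17.632


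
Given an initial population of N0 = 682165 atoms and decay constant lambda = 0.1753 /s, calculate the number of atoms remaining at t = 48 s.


N = N0 * exp(-lambda * t)
N = 682165 * exp(-0.1753 * 48)
N = 151.20

151.20


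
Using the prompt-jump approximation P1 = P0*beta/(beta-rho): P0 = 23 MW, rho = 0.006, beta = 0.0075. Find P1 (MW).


P1/P0 = beta / (beta - rho)
P1/P0 = 0.0075 / (0.0075 - 0.006) = 5.000000
P1 = 23 * 5.000000 = 115.00 MW

115.00


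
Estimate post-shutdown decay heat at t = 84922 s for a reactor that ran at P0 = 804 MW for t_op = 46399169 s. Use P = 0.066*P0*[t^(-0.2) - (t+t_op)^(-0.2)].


P/P0 = 0.066 * [t^(-0.2) - (t + t_op)^(-0.2)]
P/P0 = 0.066 * [84922^(-0.2) - (84922 + 46399169)^(-0.2)]
P/P0 = 0.066 * [0.1033228 - 0.02927785] = 0.004886967
P = 804 * 0.004886967 = 3.9291 MW

3.9291


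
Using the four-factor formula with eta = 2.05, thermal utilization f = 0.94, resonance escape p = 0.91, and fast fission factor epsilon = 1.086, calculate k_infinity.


k_inf = eta * f * p * epsilon
k_inf = 2.05 * 0.94 * 0.91 * 1.086
k_inf = 1.9044

1.9044


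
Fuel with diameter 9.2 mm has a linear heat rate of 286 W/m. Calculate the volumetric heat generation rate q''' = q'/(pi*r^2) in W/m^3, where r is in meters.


r = D / 2 / 1000 = 9.2 / 2 / 1000 = 0.0046 m
q''' = q' / (pi * r^2)
q''' = 286 / (pi * 0.0046^2)
q''' = 4.3023e+06 W/m^3

4.3023e+06


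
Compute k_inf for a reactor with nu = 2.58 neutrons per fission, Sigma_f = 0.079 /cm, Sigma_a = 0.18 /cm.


k_inf = nu * Sigma_f / Sigma_a
k_inf = 2.58 * 0.079 / 0.18
k_inf = 1.1323

1.1323


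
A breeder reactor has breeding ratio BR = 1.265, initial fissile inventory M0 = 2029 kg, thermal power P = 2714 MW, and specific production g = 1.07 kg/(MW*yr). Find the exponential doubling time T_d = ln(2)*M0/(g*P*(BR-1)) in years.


Breeding gain G = BR - 1 = 1.265 - 1 = 0.265
Fissile production rate = g * P * G = 1.07 * 2714 * 0.265 = 769.5547 kg/yr
T_d = ln(2) * M0 / (g * P * G)
T_d = ln(2) * 2029 / 769.5547 = 1.8275 yr

1.8275


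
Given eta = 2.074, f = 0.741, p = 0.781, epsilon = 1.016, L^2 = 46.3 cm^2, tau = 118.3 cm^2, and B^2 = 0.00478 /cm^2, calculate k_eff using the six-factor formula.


k_inf = eta*f*p*eps = 2.074*0.741*0.781*1.016 = 1.219472
P_TNL = 1/(1 + L^2*B^2) = 1/(1 + 46.3*0.00478) = 0.8187903
P_FNL = exp(-B^2*tau) = exp(-0.00478*118.3) = 0.5680908
k_eff = k_inf * P_TNL * P_FNL = 1.219472 * 0.8187903 * 0.5680908
k_eff = 0.56723

0.56723


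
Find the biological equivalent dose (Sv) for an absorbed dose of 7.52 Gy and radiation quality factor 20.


H = D * Q
H = 7.52 * 20
H = 150.40 Sv

150.40


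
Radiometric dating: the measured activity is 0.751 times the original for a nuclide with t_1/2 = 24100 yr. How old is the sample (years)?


lambda = ln(2) / t_half = ln(2) / 24100 = 2.876129e-05 /yr
t = -ln(A/A0) / lambda
t = -ln(0.751) / 2.876129e-05
t = 9956.1 yr

9956.1


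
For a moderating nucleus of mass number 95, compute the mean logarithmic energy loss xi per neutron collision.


xi = 1 + (A-1)^2/(2A) * ln((A-1)/(A+1))
xi = 1 + (95-1)^2/(2*95) * ln((95-1)/(95 +1))
xi = 0.020906

0.020906


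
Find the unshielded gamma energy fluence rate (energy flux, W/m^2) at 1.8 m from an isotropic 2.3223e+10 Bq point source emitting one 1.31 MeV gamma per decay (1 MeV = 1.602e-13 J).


psi = A * E * 1.602e-13 / (4*pi*r^2)
psi = 2.3223e+10 * 1.31 * 1.602e-13 / (4*pi*1.8^2)
psi = 1.1970e-04 W/m^2

1.1970e-04


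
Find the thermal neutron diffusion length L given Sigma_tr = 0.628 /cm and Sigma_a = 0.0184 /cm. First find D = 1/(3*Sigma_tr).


D = 1 / (3 * Sigma_tr) = 1 / (3 * 0.628) = 0.5307856 cm
L = sqrt(D / Sigma_a)
L = sqrt(0.5307856 / 0.0184)
L = 5.3709 cm

5.3709


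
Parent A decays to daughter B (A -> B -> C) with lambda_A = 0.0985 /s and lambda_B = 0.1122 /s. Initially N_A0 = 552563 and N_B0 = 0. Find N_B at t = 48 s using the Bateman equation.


N_B(t) = lambda_A * N_A0 / (lambda_B - lambda_A) * [exp(-lambda_A*t) - exp(-lambda_B*t)]
exp(-0.0985*48) = 0.008844142; exp(-0.1122*48) = 0.004582090
N_B = 0.0985 * 552563 / (0.1122 - 0.0985) * (0.008844142 - 0.004582090)
N_B = 16932

16932


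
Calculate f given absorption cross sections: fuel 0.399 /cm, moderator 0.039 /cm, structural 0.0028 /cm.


f = Sigma_a_fuel / (Sigma_a_fuel + Sigma_a_mod + Sigma_a_other)
f = 0.399 / (0.399 + 0.039 + 0.0028)
f = 0.90517

0.90517


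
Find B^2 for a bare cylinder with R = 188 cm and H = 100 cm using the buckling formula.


B^2 = (2.405/R)^2 + (pi/H)^2
B^2 = (2.405/188)^2 + (pi/100)^2
B^2 = 0.0011506 /cm^2

0.0011506


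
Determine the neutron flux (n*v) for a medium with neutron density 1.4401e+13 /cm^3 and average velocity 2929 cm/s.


phi = n * v
phi = 1.4401e+13 * 2929
phi = 4.2181e+16 /cm^2/s

4.2181e+16


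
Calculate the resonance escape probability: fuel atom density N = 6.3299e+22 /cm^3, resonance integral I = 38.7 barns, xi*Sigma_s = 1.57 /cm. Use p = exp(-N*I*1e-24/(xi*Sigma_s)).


p = exp(-N * I * 1e-24 / (xi*Sigma_s))
p = exp(-6.3299e+22 * 38.7 * 1e-24 / 1.57)
p = 0.21007

0.21007


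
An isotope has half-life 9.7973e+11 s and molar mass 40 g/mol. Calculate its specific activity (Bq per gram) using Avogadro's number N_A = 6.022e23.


lambda = ln(2) / t_half = ln(2) / 9.7973e+11 = 7.074880e-13 /s
SA = lambda * N_A / M
SA = 7.074880e-13 * 6.022e23 / 40
SA = 1.0651e+10 Bq/g

1.0651e+10


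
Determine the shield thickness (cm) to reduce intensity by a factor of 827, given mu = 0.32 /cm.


x = ln(factor) / mu
x = ln(827) / 0.32
x = 20.993 cm

20.993


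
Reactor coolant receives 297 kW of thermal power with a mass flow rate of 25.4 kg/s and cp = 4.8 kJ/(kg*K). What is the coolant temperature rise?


dT = Q / (m_dot * cp)
dT = 297 / (25.4 * 4.8)
dT = 2.4360 C

2.4360


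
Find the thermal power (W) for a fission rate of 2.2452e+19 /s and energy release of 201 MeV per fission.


P = fission_rate * E_MeV * 1.602e-13
P = 2.2452e+19 * 201 * 1.602e-13
P = 7.2296e+08 W

7.2296e+08


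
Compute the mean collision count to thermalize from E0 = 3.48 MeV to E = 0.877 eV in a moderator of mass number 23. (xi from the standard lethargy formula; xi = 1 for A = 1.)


xi = 1 + (A-1)^2/(2A)*ln((A-1)/(A+1)) = 0.08448899 (for A = 23)
n = ln(E0/E) / xi
n = ln(3.48e6 / 0.877) / 0.08448899
n = ln(3.968073e+06) / 0.08448899 = 179.83

179.83


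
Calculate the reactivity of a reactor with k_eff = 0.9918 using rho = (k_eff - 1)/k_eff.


rho = (k_eff - 1) / k_eff
rho = (0.9918 - 1) / 0.9918
rho = -0.0082678

-0.0082678


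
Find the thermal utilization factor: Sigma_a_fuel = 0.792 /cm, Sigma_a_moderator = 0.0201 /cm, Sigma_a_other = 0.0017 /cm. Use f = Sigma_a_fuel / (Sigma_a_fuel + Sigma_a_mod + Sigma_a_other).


f = Sigma_a_fuel / (Sigma_a_fuel + Sigma_a_mod + Sigma_a_other)
f = 0.792 / (0.792 + 0.0201 + 0.0017)
f = 0.97321

0.97321


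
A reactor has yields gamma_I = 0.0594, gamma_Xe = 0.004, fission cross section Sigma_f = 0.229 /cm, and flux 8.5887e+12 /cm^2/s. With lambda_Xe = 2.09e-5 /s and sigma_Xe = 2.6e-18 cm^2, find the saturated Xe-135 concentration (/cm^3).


Xe_eq = (gamma_I + gamma_Xe) * Sigma_f * phi / (lambda_Xe + sigma_Xe * phi)
Numerator = (0.0594 + 0.004) * 0.229 * 8.5887e+12 = 1.246959e+11
Denominator = 2.09e-5 + 2.6e-18 * 8.5887e+12 = 4.323062e-05
Xe_eq = 1.246959e+11 / 4.323062e-05 = 2.8844e+15 /cm^3

2.8844e+15


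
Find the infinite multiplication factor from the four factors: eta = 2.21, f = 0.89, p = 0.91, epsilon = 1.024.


k_inf = eta * f * p * epsilon
k_inf = 2.21 * 0.89 * 0.91 * 1.024
k_inf = 1.8328

1.8328


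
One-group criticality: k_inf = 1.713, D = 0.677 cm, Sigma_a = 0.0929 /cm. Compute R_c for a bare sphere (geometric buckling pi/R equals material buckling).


L^2 = D / Sigma_a = 0.677 / 0.0929 = 7.287406 cm^2
B_m^2 = (k_inf - 1) / L^2 = (1.713 - 1) / 7.287406 = 0.09784003 /cm^2
For a bare sphere: B_g = pi/R, so R_c = pi / sqrt(B_m^2)
R_c = pi / sqrt(0.09784003) = 10.044 cm

10.044


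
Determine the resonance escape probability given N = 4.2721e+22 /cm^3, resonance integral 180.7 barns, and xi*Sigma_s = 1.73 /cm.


p = exp(-N * I * 1e-24 / (xi*Sigma_s))
p = exp(-4.2721e+22 * 180.7 * 1e-24 / 1.73)
p = 0.011536

0.011536


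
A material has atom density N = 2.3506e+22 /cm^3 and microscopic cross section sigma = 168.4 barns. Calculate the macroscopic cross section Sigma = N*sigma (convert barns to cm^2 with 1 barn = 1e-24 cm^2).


Sigma = N * sigma_barns * 1e-24
Sigma = 2.3506e+22 * 168.4 * 1e-24
Sigma = 3.9584 /cm

3.9584


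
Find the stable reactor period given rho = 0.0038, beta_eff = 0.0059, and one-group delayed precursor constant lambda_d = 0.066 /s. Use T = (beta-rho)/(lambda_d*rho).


T = (beta - rho) / (lambda_d * rho)
T = (0.0059 - 0.0038) / (0.066 * 0.0038)
T = 8.3732 s

8.3732


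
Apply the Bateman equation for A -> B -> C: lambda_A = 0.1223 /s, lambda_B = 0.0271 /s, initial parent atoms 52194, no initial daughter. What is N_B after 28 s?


N_B(t) = lambda_A * N_A0 / (lambda_B - lambda_A) * [exp(-lambda_A*t) - exp(-lambda_B*t)]
exp(-0.1223*28) = 0.03256882; exp(-0.0271*28) = 0.4682280
N_B = 0.1223 * 52194 / (0.0271 - 0.1223) * (0.03256882 - 0.4682280)
N_B = 29212

29212


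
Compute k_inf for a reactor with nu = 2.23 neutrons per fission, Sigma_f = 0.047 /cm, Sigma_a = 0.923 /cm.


k_inf = nu * Sigma_f / Sigma_a
k_inf = 2.23 * 0.047 / 0.923
k_inf = 0.11355

0.11355


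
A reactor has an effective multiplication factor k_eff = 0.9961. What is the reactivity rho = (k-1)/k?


rho = (k_eff - 1) / k_eff
rho = (0.9961 - 1) / 0.9961
rho = -0.0039153

-0.0039153


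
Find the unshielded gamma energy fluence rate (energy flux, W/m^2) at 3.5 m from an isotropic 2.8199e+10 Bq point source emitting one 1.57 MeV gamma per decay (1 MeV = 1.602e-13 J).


psi = A * E * 1.602e-13 / (4*pi*r^2)
psi = 2.8199e+10 * 1.57 * 1.602e-13 / (4*pi*3.5^2)
psi = 4.6073e-05 W/m^2

4.6073e-05


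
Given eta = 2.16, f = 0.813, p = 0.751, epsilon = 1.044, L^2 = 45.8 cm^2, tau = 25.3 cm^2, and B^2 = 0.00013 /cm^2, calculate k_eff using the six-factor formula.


k_inf = eta*f*p*eps = 2.16*0.813*0.751*1.044 = 1.376844
P_TNL = 1/(1 + L^2*B^2) = 1/(1 + 45.8*0.00013) = 0.9940812
P_FNL = exp(-B^2*tau) = exp(-0.00013*25.3) = 0.9967164
k_eff = k_inf * P_TNL * P_FNL = 1.376844 * 0.9940812 * 0.9967164
k_eff = 1.3642

1.3642


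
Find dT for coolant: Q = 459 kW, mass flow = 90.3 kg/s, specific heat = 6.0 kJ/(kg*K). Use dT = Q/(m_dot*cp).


dT = Q / (m_dot * cp)
dT = 459 / (90.3 * 6.0)
dT = 0.84718 C

0.84718


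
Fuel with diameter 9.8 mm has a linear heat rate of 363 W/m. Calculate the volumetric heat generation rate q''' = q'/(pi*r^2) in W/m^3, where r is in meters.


r = D / 2 / 1000 = 9.8 / 2 / 1000 = 0.0049 m
q''' = q' / (pi * r^2)
q''' = 363 / (pi * 0.0049^2)
q''' = 4.8124e+06 W/m^3

4.8124e+06


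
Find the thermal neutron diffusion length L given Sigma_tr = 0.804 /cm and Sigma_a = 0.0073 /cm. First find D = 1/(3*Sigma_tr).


D = 1 / (3 * Sigma_tr) = 1 / (3 * 0.804) = 0.4145937 cm
L = sqrt(D / Sigma_a)
L = sqrt(0.4145937 / 0.0073)
L = 7.5362 cm

7.5362


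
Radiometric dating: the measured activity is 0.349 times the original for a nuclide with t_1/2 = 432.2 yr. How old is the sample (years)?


lambda = ln(2) / t_half = ln(2) / 432.2 = 0.001603765 /yr
t = -ln(A/A0) / lambda
t = -ln(0.349) / 0.001603765
t = 656.38 yr

656.38


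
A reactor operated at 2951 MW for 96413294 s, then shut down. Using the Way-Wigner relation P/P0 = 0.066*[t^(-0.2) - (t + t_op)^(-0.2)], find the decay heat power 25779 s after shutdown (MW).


P/P0 = 0.066 * [t^(-0.2) - (t + t_op)^(-0.2)]
P/P0 = 0.066 * [25779^(-0.2) - (25779 + 96413294)^(-0.2)]
P/P0 = 0.066 * [0.1311435 - 0.02530168] = 0.006985560
P = 2951 * 0.006985560 = 20.614 MW

20.614


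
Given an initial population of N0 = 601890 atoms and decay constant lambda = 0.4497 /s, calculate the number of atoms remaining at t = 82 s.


N = N0 * exp(-lambda * t)
N = 601890 * exp(-0.4497 * 82)
N = 5.8175e-11

5.8175e-11


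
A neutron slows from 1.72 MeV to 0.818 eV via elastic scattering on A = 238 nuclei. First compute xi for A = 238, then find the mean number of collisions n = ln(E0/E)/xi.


xi = 1 + (A-1)^2/(2A)*ln((A-1)/(A+1)) = 0.008379872 (for A = 238)
n = ln(E0/E) / xi
n = ln(1.72e6 / 0.818) / 0.008379872
n = ln(2.102689e+06) / 0.008379872 = 1737.3

1737.3


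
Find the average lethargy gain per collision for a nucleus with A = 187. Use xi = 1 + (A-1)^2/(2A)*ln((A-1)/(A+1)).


xi = 1 + (A-1)^2/(2A) * ln((A-1)/(A+1))
xi = 1 + (187-1)^2/(2*187) * ln((187-1)/(187 +1))
xi = 0.010657

0.010657


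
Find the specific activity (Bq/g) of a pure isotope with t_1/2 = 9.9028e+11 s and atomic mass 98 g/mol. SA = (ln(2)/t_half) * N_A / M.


lambda = ln(2) / t_half = ln(2) / 9.9028e+11 = 6.999507e-13 /s
SA = lambda * N_A / M
SA = 6.999507e-13 * 6.022e23 / 98
SA = 4.3011e+09 Bq/g

4.3011e+09


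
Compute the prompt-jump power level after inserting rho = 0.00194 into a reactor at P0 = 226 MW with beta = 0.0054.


P1/P0 = beta / (beta - rho)
P1/P0 = 0.0054 / (0.0054 - 0.00194) = 1.560694
P1 = 226 * 1.560694 = 352.72 MW

352.72


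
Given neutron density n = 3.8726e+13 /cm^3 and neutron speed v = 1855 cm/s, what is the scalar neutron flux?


phi = n * v
phi = 3.8726e+13 * 1855
phi = 7.1837e+16 /cm^2/s

7.1837e+16


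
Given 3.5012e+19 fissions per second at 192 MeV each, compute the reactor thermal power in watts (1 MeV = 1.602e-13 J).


P = fission_rate * E_MeV * 1.602e-13
P = 3.5012e+19 * 192 * 1.602e-13
P = 1.0769e+09 W

1.0769e+09
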